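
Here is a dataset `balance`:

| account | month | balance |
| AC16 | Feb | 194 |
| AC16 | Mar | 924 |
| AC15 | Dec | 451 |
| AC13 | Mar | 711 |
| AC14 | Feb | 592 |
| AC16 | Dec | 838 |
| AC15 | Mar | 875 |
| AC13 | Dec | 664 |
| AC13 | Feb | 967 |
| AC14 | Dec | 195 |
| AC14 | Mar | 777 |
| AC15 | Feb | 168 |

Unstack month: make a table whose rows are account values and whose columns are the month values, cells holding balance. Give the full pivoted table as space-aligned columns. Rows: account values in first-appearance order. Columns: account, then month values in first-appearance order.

account  Feb  Mar  Dec
AC16     194  924  838
AC15     168  875  451
AC13     967  711  664
AC14     592  777  195

Columns: account plus the 3 distinct month values (Feb, Mar, Dec).
For example, row AC16 column Feb takes balance=194 from the long row (AC16, Feb).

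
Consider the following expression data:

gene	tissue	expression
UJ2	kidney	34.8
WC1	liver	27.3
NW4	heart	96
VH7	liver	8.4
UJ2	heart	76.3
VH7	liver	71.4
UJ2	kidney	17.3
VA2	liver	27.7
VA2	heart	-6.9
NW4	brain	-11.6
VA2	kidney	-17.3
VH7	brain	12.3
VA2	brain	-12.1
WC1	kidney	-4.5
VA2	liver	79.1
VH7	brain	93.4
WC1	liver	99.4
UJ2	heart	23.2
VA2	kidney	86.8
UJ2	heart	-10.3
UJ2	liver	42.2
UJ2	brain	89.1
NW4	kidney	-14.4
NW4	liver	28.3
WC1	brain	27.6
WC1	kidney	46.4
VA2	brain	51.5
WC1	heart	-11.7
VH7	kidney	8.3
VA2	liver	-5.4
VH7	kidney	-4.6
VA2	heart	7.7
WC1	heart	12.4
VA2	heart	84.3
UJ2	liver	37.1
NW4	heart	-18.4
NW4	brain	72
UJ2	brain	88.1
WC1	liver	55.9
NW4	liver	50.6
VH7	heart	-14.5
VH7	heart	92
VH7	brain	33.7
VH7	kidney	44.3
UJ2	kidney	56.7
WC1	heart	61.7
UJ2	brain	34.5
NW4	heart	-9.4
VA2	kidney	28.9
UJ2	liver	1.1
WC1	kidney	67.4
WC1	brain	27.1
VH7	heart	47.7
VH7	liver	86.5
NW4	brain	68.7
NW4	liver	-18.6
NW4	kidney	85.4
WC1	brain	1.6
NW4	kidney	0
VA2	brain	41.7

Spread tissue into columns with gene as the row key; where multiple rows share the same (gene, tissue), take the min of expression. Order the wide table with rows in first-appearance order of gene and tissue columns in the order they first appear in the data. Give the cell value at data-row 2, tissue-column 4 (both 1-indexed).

1.6

With rows in first-appearance order of gene, row 2 is gene=WC1. tissue columns in first-appearance order: kidney, liver, heart, brain; column 4 is brain.
Long rows with gene=WC1, tissue=brain: min(27.6, 27.1, 1.6) = 1.6.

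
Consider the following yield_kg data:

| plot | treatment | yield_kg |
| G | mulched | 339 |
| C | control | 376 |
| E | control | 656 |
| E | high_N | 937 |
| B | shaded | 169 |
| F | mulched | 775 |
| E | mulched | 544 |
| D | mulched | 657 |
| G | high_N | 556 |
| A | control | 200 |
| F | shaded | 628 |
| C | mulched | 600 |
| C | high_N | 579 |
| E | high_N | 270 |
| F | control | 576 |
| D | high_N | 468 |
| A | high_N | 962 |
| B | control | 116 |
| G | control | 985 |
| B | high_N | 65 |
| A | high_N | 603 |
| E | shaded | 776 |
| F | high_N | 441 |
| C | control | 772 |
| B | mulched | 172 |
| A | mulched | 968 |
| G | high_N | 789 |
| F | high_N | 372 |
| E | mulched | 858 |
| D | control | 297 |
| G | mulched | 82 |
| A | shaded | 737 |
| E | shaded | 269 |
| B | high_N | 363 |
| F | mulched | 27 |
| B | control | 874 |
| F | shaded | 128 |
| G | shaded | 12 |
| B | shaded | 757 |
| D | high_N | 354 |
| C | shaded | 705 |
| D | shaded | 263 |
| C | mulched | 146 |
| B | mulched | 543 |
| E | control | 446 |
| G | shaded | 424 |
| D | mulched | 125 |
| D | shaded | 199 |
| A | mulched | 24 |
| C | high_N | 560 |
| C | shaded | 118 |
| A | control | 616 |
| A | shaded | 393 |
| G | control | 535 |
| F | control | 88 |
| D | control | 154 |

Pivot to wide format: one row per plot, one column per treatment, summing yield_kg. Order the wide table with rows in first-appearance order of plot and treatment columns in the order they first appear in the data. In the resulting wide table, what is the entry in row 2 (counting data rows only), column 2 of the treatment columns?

With rows in first-appearance order of plot, row 2 is plot=C. treatment columns in first-appearance order: mulched, control, high_N, shaded; column 2 is control.
Long rows with plot=C, treatment=control: 376 + 772 = 1148.

1148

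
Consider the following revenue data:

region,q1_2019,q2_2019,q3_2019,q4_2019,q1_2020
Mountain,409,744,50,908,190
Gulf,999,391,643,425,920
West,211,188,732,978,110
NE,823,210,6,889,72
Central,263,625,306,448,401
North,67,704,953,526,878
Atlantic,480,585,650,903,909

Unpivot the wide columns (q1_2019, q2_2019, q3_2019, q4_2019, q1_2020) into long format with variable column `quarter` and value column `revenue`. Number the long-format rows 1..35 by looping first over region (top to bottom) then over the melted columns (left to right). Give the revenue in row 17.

210

35 rows total (7 × 5). Row 17: index ⌊(17-1)/5⌋ = 3 into region → NE; (17-1) mod 5 = 1 into the melted columns → q2_2019.
So row 17 is (NE, q2_2019, 210); revenue = 210.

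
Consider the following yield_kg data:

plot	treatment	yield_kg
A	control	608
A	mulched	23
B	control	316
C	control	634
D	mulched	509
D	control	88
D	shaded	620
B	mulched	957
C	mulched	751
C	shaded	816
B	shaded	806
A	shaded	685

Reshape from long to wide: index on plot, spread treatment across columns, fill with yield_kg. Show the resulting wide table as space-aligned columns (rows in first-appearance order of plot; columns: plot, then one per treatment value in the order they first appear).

Columns: plot plus the 3 distinct treatment values (control, mulched, shaded).
For example, row A column control takes yield_kg=608 from the long row (A, control).

plot  control  mulched  shaded
A     608      23       685   
B     316      957      806   
C     634      751      816   
D     88       509      620   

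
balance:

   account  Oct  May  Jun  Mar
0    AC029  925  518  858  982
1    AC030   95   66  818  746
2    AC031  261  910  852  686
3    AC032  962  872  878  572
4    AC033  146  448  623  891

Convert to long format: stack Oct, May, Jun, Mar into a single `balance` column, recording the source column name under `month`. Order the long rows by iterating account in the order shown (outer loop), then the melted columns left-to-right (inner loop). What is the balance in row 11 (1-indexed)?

20 rows total (5 × 4). Row 11: index ⌊(11-1)/4⌋ = 2 into account → AC031; (11-1) mod 4 = 2 into the melted columns → Jun.
So row 11 is (AC031, Jun, 852); balance = 852.

852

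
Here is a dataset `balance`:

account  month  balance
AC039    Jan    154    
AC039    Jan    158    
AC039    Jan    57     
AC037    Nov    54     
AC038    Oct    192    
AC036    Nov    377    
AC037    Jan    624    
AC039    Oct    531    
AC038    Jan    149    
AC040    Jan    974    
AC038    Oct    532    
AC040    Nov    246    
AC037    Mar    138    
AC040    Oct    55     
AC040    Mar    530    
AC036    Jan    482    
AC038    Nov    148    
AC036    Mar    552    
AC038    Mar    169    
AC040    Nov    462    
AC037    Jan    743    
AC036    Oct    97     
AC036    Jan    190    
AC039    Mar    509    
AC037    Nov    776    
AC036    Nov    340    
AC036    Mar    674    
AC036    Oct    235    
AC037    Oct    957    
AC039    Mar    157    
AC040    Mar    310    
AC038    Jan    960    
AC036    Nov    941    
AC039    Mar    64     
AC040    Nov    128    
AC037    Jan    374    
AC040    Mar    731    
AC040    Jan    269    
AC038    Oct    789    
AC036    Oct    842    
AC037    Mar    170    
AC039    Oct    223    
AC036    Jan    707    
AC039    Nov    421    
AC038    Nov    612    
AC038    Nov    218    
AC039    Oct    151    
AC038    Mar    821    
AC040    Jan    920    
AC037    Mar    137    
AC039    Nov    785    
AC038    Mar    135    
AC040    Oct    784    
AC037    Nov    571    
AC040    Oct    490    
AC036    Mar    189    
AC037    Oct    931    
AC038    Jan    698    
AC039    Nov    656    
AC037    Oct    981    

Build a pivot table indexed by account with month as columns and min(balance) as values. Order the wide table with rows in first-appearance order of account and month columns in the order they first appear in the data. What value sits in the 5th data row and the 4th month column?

With rows in first-appearance order of account, row 5 is account=AC040. month columns in first-appearance order: Jan, Nov, Oct, Mar; column 4 is Mar.
Long rows with account=AC040, month=Mar: min(530, 310, 731) = 310.

310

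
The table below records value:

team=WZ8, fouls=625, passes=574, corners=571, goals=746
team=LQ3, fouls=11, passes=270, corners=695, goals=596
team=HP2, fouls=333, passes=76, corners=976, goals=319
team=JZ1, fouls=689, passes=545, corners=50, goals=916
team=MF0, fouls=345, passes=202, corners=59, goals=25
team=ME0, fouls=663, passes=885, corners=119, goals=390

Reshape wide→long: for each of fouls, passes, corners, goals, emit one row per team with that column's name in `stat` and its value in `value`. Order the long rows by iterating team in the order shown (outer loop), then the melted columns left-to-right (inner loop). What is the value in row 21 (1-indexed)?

24 rows total (6 × 4). Row 21: index ⌊(21-1)/4⌋ = 5 into team → ME0; (21-1) mod 4 = 0 into the melted columns → fouls.
So row 21 is (ME0, fouls, 663); value = 663.

663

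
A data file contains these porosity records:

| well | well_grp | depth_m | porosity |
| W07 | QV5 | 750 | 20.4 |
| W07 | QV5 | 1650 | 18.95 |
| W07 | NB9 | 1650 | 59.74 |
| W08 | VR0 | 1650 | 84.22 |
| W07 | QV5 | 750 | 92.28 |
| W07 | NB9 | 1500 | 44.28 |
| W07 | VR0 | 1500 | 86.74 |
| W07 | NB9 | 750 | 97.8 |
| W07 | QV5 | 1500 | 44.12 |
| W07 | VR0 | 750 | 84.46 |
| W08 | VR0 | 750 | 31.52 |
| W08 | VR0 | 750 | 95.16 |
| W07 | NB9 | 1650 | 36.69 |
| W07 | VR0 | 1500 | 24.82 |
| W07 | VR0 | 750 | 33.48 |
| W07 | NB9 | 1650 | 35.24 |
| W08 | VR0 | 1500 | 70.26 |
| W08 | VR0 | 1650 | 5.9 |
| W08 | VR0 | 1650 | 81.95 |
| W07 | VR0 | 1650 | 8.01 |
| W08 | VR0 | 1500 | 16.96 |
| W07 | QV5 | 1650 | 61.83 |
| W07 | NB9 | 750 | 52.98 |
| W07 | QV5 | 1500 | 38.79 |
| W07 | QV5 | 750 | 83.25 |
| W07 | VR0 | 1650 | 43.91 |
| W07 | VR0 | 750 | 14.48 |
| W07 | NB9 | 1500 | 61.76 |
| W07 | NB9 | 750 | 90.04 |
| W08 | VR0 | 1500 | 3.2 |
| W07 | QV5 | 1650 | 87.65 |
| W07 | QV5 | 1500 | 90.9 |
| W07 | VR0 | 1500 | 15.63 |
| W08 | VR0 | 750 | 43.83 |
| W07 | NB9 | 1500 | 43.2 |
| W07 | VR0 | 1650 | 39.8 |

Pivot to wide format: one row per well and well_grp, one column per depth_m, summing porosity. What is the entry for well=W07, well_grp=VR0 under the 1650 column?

Rows with well=W07, well_grp=VR0 and depth_m=1650: porosity values are 8.01, 43.91, 39.8.
8.01 + 43.91 + 39.8 = 91.72.

91.72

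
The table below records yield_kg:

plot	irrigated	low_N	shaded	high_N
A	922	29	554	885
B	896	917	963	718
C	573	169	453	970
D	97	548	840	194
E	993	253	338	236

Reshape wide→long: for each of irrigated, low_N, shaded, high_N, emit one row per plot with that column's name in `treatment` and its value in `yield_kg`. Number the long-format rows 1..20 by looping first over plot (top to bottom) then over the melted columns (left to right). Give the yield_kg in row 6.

20 rows total (5 × 4). Row 6: index ⌊(6-1)/4⌋ = 1 into plot → B; (6-1) mod 4 = 1 into the melted columns → low_N.
So row 6 is (B, low_N, 917); yield_kg = 917.

917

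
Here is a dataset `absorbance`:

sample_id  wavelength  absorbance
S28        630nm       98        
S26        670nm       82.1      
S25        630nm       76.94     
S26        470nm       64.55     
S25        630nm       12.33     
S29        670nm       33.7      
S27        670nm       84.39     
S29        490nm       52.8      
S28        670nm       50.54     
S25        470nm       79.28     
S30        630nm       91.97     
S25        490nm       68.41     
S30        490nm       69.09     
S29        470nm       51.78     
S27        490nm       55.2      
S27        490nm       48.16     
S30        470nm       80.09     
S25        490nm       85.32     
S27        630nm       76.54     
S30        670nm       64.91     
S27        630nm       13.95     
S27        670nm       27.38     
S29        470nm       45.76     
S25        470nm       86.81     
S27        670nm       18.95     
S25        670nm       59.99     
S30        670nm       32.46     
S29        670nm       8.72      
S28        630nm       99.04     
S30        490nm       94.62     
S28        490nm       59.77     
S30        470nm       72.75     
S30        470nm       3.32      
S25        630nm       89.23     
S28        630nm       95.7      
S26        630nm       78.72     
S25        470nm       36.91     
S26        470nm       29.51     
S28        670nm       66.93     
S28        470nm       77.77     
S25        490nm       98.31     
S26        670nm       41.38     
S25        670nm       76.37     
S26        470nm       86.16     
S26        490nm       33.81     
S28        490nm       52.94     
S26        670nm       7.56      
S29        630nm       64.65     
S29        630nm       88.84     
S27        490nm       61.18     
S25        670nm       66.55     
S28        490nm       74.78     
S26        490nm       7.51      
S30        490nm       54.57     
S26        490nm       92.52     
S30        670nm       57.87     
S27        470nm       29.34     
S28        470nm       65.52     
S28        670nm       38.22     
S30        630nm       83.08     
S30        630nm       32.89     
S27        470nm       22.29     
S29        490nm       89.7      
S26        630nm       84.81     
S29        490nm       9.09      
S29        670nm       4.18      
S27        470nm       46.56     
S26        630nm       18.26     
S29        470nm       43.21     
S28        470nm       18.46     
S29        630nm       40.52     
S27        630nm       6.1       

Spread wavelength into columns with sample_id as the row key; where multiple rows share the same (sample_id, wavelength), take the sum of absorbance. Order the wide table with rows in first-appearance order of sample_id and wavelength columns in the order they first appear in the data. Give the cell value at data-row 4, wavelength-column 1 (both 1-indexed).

194.01

With rows in first-appearance order of sample_id, row 4 is sample_id=S29. wavelength columns in first-appearance order: 630nm, 670nm, 470nm, 490nm; column 1 is 630nm.
Long rows with sample_id=S29, wavelength=630nm: 64.65 + 88.84 + 40.52 = 194.01.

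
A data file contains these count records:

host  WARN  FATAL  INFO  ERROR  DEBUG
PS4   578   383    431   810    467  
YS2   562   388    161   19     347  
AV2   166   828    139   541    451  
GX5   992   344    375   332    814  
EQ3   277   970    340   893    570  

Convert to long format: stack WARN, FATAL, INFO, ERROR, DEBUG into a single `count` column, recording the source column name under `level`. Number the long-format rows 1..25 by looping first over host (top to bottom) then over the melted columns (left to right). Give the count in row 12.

828

25 rows total (5 × 5). Row 12: index ⌊(12-1)/5⌋ = 2 into host → AV2; (12-1) mod 5 = 1 into the melted columns → FATAL.
So row 12 is (AV2, FATAL, 828); count = 828.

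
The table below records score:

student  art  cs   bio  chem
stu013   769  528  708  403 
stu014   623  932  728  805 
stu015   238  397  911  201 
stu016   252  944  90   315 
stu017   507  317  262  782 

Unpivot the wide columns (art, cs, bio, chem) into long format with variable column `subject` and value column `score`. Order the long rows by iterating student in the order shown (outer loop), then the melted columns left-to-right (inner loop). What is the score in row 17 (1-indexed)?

507

20 rows total (5 × 4). Row 17: index ⌊(17-1)/4⌋ = 4 into student → stu017; (17-1) mod 4 = 0 into the melted columns → art.
So row 17 is (stu017, art, 507); score = 507.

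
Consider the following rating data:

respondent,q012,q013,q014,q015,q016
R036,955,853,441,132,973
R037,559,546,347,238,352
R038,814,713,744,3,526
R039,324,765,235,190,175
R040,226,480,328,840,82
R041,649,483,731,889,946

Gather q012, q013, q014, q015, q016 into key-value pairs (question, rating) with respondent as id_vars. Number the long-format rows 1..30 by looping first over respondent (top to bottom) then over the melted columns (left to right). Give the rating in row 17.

30 rows total (6 × 5). Row 17: index ⌊(17-1)/5⌋ = 3 into respondent → R039; (17-1) mod 5 = 1 into the melted columns → q013.
So row 17 is (R039, q013, 765); rating = 765.

765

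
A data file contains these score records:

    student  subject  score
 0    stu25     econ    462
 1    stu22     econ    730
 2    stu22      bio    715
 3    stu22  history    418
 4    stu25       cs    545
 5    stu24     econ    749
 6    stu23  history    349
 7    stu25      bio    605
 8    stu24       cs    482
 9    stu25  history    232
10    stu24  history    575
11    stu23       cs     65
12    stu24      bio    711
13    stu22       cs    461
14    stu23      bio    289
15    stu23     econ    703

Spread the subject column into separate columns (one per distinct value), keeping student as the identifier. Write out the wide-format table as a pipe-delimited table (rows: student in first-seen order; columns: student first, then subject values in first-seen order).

| student | econ | bio | history | cs |
| stu25 | 462 | 605 | 232 | 545 |
| stu22 | 730 | 715 | 418 | 461 |
| stu24 | 749 | 711 | 575 | 482 |
| stu23 | 703 | 289 | 349 | 65 |

Columns: student plus the 4 distinct subject values (econ, bio, history, cs).
For example, row stu25 column econ takes score=462 from the long row (stu25, econ).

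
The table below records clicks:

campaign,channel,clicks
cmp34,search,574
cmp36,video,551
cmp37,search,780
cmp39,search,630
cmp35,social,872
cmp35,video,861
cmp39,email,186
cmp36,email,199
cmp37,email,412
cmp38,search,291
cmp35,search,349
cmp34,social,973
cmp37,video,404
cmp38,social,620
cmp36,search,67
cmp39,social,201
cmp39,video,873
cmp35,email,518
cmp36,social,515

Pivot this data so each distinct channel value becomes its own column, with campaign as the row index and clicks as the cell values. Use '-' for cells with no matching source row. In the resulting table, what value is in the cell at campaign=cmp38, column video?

-

No long-format row has campaign=cmp38 and channel=video, so the cell is -.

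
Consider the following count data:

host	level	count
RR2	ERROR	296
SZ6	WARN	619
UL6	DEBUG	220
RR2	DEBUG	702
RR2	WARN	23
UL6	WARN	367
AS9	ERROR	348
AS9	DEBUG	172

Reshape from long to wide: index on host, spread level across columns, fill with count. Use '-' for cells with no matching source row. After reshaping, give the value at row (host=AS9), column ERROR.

348

The long row with host=AS9, level=ERROR has count=348.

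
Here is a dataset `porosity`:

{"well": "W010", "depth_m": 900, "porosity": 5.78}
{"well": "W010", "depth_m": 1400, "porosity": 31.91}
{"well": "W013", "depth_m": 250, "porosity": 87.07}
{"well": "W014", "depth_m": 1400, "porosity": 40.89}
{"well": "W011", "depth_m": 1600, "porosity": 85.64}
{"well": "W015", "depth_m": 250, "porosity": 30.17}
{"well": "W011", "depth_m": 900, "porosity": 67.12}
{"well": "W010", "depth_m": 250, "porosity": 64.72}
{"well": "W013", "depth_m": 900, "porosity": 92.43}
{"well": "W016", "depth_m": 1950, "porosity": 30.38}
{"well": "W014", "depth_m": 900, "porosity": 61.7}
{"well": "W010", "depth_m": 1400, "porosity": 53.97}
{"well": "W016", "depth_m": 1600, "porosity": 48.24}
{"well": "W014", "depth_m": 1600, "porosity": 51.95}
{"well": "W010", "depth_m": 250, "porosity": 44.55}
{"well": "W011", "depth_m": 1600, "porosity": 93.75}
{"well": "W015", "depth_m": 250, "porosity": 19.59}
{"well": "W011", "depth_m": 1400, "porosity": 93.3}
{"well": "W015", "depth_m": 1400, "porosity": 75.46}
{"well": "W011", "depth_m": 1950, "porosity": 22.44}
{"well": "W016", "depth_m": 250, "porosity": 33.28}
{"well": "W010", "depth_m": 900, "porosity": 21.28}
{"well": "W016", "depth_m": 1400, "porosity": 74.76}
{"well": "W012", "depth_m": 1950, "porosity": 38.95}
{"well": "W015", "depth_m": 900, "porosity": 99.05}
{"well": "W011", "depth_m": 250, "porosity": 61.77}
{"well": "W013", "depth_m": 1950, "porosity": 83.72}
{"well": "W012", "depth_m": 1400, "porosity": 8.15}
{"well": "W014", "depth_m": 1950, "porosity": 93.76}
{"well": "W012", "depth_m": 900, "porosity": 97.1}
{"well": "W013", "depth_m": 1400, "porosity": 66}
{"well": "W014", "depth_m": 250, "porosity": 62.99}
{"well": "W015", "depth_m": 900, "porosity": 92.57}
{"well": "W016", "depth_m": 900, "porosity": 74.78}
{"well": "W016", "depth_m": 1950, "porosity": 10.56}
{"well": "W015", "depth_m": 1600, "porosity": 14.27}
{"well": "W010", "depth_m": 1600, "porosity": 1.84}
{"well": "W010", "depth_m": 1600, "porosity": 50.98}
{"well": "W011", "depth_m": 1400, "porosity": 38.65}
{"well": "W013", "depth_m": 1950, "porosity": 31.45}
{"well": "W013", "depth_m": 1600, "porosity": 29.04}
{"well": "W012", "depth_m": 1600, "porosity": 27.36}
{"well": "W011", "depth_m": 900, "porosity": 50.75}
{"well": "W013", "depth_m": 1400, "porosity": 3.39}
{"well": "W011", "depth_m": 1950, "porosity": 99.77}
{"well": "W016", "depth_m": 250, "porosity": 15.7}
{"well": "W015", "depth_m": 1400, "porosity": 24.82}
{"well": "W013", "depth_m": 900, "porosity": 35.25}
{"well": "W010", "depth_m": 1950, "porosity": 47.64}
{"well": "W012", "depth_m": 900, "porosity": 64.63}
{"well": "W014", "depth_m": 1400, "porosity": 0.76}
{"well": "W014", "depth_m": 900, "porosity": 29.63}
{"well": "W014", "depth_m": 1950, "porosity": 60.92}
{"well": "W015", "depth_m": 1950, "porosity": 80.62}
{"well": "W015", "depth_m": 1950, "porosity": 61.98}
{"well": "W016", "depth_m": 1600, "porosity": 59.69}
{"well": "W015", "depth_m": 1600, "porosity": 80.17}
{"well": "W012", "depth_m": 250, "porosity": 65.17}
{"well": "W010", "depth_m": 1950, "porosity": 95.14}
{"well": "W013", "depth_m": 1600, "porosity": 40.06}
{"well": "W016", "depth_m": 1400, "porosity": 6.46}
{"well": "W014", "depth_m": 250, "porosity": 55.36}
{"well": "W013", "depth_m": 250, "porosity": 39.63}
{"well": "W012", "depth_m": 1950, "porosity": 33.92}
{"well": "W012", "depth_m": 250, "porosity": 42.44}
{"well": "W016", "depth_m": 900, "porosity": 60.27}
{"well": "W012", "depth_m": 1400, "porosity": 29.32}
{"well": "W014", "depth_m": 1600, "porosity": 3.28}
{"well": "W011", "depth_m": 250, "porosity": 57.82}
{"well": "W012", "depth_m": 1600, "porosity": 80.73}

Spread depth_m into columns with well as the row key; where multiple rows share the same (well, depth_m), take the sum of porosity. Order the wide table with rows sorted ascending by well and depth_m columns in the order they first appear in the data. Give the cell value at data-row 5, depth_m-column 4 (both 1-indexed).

With rows sorted ascending by well, row 5 is well=W014. depth_m columns in first-appearance order: 900, 1400, 250, 1600, 1950; column 4 is 1600.
Long rows with well=W014, depth_m=1600: 51.95 + 3.28 = 55.23.

55.23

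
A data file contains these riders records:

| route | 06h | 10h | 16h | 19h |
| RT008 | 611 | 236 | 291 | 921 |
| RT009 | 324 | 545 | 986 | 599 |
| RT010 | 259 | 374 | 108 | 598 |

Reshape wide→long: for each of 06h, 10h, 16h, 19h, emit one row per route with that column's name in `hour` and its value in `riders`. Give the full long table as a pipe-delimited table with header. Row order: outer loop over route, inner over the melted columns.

Each (route, column) pair becomes one row: 3 × 4 = 12 rows.
For example, (RT008, 06h) → riders=611.

| route | hour | riders |
| RT008 | 06h | 611 |
| RT008 | 10h | 236 |
| RT008 | 16h | 291 |
| RT008 | 19h | 921 |
| RT009 | 06h | 324 |
| RT009 | 10h | 545 |
| RT009 | 16h | 986 |
| RT009 | 19h | 599 |
| RT010 | 06h | 259 |
| RT010 | 10h | 374 |
| RT010 | 16h | 108 |
| RT010 | 19h | 598 |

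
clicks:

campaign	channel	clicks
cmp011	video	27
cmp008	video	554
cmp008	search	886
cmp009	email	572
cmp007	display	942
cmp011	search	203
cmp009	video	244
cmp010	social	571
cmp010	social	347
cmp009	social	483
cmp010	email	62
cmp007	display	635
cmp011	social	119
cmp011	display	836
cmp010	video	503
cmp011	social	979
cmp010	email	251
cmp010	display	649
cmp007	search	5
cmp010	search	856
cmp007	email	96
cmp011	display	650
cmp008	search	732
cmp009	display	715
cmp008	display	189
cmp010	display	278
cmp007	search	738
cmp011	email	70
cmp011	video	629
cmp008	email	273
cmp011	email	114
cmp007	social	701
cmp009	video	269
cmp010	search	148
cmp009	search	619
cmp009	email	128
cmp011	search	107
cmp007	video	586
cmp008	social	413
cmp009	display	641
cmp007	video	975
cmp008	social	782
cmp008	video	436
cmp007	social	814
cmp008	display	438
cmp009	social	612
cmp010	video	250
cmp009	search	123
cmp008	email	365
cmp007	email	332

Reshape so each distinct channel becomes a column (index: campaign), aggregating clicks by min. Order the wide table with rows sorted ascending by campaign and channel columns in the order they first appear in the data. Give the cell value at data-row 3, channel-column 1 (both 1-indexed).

244

With rows sorted ascending by campaign, row 3 is campaign=cmp009. channel columns in first-appearance order: video, search, email, display, social; column 1 is video.
Long rows with campaign=cmp009, channel=video: min(244, 269) = 244.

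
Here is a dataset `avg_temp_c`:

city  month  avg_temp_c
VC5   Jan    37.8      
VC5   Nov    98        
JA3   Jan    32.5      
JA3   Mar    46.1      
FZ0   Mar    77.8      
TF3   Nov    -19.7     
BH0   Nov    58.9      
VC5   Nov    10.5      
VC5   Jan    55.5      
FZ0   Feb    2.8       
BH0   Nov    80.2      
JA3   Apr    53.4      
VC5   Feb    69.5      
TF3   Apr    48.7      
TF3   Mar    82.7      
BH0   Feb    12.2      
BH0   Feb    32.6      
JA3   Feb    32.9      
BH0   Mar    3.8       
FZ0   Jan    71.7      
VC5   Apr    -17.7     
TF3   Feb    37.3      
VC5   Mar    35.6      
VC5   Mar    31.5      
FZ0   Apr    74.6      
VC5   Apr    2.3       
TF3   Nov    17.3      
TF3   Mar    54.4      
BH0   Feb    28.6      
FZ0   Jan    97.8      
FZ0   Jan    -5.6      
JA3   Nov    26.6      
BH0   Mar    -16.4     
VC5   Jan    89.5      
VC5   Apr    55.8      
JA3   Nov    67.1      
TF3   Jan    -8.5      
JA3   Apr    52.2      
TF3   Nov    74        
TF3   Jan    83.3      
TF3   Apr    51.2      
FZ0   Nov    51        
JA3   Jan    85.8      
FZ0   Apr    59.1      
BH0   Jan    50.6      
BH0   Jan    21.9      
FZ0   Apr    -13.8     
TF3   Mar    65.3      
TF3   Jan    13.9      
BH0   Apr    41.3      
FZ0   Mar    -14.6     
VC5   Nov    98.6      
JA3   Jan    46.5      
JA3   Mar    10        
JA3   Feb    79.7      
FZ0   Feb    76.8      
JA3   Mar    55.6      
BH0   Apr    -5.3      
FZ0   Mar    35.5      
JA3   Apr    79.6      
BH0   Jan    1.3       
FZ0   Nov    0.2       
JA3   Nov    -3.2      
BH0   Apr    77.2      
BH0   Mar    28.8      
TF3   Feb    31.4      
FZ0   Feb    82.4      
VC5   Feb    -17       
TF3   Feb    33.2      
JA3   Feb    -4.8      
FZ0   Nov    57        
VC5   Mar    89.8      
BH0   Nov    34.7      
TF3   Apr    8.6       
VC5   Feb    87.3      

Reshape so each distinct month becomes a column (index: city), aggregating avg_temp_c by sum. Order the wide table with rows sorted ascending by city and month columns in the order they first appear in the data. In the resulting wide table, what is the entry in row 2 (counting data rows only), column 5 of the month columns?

With rows sorted ascending by city, row 2 is city=FZ0. month columns in first-appearance order: Jan, Nov, Mar, Feb, Apr; column 5 is Apr.
Long rows with city=FZ0, month=Apr: 74.6 + 59.1 + -13.8 = 119.9.

119.9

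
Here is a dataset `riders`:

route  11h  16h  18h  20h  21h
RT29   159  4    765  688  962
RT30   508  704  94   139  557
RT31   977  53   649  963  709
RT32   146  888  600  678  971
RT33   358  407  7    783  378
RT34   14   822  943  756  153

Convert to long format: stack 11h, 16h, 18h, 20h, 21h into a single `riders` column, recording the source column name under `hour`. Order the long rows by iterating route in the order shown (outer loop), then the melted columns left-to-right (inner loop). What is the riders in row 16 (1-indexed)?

30 rows total (6 × 5). Row 16: index ⌊(16-1)/5⌋ = 3 into route → RT32; (16-1) mod 5 = 0 into the melted columns → 11h.
So row 16 is (RT32, 11h, 146); riders = 146.

146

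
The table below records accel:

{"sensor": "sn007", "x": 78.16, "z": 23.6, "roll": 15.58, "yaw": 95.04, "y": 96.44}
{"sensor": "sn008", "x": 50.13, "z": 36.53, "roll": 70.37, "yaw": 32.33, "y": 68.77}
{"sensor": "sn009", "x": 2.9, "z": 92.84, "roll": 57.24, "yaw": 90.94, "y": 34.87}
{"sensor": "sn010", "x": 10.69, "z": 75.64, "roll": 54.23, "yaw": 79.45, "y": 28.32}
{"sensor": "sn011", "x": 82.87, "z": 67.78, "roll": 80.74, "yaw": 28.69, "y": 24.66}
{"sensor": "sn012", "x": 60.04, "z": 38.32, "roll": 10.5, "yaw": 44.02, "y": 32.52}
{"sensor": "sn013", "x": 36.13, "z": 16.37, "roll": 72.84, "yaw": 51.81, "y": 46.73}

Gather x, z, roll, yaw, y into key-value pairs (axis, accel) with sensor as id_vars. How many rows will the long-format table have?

35

7 sensor values × 5 melted columns = 35 rows.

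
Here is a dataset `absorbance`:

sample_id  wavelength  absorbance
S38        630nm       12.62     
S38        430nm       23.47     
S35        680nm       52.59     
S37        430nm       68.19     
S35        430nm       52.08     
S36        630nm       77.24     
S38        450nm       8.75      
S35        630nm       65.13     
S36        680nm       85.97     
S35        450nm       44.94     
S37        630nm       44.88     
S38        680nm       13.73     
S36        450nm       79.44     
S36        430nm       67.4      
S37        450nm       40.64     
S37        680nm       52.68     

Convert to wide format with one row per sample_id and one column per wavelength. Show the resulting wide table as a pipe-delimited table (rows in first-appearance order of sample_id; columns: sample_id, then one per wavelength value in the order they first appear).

Columns: sample_id plus the 4 distinct wavelength values (630nm, 430nm, 680nm, 450nm).
For example, row S38 column 630nm takes absorbance=12.62 from the long row (S38, 630nm).

| sample_id | 630nm | 430nm | 680nm | 450nm |
| S38 | 12.62 | 23.47 | 13.73 | 8.75 |
| S35 | 65.13 | 52.08 | 52.59 | 44.94 |
| S37 | 44.88 | 68.19 | 52.68 | 40.64 |
| S36 | 77.24 | 67.4 | 85.97 | 79.44 |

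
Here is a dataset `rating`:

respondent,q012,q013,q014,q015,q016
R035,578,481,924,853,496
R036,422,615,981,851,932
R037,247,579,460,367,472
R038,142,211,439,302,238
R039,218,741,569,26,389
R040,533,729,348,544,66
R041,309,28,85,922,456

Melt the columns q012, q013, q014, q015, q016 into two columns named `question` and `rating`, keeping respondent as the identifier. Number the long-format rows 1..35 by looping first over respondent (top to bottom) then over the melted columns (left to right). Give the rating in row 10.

35 rows total (7 × 5). Row 10: index ⌊(10-1)/5⌋ = 1 into respondent → R036; (10-1) mod 5 = 4 into the melted columns → q016.
So row 10 is (R036, q016, 932); rating = 932.

932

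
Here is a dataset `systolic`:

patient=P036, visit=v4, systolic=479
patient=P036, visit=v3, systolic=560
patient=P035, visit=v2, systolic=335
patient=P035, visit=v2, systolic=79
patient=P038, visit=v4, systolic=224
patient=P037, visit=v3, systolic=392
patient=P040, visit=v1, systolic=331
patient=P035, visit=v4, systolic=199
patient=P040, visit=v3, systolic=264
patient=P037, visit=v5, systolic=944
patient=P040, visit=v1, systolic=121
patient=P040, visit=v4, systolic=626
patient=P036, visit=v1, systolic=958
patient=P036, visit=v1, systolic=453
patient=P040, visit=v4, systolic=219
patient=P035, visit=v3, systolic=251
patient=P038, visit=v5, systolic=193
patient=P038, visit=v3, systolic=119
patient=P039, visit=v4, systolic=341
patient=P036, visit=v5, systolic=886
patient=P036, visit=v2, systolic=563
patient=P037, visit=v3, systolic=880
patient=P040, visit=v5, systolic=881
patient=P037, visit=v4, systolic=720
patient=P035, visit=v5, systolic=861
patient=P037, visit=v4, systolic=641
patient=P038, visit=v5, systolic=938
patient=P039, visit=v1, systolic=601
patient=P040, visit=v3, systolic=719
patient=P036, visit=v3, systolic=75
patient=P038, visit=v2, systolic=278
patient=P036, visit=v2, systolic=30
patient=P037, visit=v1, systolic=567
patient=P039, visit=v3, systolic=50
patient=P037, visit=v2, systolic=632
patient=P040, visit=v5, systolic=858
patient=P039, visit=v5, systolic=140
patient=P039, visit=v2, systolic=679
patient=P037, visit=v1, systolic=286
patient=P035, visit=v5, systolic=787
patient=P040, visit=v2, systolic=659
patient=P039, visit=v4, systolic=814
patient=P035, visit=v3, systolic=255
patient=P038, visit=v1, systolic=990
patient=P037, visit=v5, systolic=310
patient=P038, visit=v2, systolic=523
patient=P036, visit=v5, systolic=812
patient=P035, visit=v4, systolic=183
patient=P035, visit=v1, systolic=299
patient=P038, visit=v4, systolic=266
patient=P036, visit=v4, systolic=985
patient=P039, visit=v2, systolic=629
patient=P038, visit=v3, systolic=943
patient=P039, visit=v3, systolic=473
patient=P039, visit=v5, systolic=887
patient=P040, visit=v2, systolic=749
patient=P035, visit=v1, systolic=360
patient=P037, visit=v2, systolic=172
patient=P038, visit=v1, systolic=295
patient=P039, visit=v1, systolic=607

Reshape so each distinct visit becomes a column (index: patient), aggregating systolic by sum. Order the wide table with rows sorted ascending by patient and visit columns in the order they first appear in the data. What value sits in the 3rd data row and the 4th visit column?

853

With rows sorted ascending by patient, row 3 is patient=P037. visit columns in first-appearance order: v4, v3, v2, v1, v5; column 4 is v1.
Long rows with patient=P037, visit=v1: 567 + 286 = 853.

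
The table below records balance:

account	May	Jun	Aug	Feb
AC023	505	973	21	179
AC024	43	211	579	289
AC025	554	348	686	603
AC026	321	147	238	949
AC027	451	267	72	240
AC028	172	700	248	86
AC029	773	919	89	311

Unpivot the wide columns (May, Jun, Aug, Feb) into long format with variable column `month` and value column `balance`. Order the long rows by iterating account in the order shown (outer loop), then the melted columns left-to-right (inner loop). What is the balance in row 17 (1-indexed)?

28 rows total (7 × 4). Row 17: index ⌊(17-1)/4⌋ = 4 into account → AC027; (17-1) mod 4 = 0 into the melted columns → May.
So row 17 is (AC027, May, 451); balance = 451.

451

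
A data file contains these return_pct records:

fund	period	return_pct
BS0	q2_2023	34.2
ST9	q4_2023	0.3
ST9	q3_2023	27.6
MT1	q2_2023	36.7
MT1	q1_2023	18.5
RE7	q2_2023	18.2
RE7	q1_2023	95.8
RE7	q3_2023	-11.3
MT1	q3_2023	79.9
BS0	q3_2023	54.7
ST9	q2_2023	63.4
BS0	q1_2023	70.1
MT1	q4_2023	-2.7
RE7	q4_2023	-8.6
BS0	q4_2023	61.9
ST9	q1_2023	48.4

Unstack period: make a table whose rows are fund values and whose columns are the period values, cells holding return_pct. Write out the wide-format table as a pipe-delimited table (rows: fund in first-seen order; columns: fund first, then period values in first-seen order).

| fund | q2_2023 | q4_2023 | q3_2023 | q1_2023 |
| BS0 | 34.2 | 61.9 | 54.7 | 70.1 |
| ST9 | 63.4 | 0.3 | 27.6 | 48.4 |
| MT1 | 36.7 | -2.7 | 79.9 | 18.5 |
| RE7 | 18.2 | -8.6 | -11.3 | 95.8 |

Columns: fund plus the 4 distinct period values (q2_2023, q4_2023, q3_2023, q1_2023).
For example, row BS0 column q2_2023 takes return_pct=34.2 from the long row (BS0, q2_2023).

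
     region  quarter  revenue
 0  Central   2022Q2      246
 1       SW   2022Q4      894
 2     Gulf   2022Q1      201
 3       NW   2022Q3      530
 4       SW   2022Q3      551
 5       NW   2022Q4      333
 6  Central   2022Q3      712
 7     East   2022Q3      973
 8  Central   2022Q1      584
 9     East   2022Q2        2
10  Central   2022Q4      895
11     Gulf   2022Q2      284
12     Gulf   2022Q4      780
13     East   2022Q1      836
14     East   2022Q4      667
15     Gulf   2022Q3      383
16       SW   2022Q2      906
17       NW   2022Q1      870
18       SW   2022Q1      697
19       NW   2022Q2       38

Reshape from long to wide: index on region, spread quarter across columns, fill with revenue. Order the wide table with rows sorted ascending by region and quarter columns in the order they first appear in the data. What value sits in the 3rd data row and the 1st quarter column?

284

With rows sorted ascending by region, row 3 is region=Gulf. quarter columns in first-appearance order: 2022Q2, 2022Q4, 2022Q1, 2022Q3; column 1 is 2022Q2.
Long rows with region=Gulf, quarter=2022Q2: revenue = 284.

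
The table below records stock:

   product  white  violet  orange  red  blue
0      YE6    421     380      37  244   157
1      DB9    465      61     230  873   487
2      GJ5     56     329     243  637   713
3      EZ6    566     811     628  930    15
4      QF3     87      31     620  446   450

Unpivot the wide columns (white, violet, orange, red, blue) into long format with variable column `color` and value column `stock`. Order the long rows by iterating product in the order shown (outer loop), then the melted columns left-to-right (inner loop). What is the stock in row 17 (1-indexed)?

811

25 rows total (5 × 5). Row 17: index ⌊(17-1)/5⌋ = 3 into product → EZ6; (17-1) mod 5 = 1 into the melted columns → violet.
So row 17 is (EZ6, violet, 811); stock = 811.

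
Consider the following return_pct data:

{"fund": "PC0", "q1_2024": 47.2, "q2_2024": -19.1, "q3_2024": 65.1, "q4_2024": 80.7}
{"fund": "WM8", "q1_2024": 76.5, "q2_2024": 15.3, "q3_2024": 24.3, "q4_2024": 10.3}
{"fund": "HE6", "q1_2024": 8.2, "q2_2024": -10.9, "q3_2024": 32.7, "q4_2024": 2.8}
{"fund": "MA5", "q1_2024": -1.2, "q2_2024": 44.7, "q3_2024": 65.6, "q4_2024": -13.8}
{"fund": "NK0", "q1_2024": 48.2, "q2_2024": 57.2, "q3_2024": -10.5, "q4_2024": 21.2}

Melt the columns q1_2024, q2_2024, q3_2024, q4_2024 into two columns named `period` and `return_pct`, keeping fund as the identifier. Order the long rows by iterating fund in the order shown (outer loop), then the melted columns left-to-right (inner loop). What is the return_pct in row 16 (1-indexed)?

-13.8

20 rows total (5 × 4). Row 16: index ⌊(16-1)/4⌋ = 3 into fund → MA5; (16-1) mod 4 = 3 into the melted columns → q4_2024.
So row 16 is (MA5, q4_2024, -13.8); return_pct = -13.8.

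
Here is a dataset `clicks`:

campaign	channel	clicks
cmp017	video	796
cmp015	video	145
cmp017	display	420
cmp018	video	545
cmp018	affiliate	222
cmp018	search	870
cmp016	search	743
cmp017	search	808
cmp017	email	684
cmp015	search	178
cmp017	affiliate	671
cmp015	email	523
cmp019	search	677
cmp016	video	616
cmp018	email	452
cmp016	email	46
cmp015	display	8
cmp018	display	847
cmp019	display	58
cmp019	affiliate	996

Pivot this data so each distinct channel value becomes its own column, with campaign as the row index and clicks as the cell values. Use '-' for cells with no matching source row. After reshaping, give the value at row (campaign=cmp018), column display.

The long row with campaign=cmp018, channel=display has clicks=847.

847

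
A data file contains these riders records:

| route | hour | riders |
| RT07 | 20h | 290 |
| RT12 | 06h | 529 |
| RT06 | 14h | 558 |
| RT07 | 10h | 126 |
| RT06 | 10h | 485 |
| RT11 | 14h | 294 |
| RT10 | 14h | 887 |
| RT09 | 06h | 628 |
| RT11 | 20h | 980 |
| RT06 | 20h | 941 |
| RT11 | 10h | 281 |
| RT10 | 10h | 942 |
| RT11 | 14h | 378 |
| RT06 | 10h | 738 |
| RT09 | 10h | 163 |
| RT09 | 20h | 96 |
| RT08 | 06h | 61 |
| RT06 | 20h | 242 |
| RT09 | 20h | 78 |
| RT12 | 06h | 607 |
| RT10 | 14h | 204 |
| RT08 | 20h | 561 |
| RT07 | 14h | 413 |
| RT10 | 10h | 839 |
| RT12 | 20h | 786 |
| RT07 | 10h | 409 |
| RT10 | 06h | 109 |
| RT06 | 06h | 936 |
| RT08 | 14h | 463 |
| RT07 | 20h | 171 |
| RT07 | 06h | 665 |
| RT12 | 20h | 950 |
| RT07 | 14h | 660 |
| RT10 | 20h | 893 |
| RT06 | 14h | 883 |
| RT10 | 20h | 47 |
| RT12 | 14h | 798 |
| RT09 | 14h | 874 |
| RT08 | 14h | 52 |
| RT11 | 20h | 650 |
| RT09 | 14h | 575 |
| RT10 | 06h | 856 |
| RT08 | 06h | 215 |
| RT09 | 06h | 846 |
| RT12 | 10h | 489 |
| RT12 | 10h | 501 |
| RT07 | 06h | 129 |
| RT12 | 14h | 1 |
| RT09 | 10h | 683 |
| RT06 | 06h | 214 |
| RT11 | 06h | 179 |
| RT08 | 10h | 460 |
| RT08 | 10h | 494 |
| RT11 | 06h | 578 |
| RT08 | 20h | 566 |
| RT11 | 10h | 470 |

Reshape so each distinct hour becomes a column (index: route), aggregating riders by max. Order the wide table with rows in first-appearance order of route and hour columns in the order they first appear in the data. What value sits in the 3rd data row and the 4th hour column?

With rows in first-appearance order of route, row 3 is route=RT06. hour columns in first-appearance order: 20h, 06h, 14h, 10h; column 4 is 10h.
Long rows with route=RT06, hour=10h: max(485, 738) = 738.

738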